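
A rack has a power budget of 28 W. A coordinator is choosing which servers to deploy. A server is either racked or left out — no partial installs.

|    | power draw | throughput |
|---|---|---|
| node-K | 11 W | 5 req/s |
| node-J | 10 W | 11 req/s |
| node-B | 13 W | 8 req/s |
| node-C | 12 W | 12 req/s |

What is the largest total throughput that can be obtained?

23

Allowing fractional choices, the relaxed optimum would be about 26.7, but servers are indivisible.
node-J + node-C: power draw 10 + 12 = 22 ≤ 28, throughput 11 + 12 = 23.
node-B + node-C: power draw 13 + 12 = 25 ≤ 28, throughput 8 + 12 = 20.
Best is node-J and node-C with total throughput 23.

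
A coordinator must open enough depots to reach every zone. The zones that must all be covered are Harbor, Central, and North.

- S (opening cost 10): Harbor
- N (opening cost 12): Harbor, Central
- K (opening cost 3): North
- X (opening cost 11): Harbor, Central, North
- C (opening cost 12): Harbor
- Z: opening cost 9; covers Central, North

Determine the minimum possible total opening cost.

X alone covers Harbor, Central, North — every zone.
Total opening cost: 11.

11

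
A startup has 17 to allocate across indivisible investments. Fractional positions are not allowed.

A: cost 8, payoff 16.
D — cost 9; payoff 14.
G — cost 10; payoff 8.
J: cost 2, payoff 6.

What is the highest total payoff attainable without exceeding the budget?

30

This is a 0-1 knapsack instance.
Allowing fractional choices, the relaxed optimum would be about 32.9, but investments are indivisible.
A + J: cost 8 + 2 = 10 ≤ 17, payoff 16 + 6 = 22.
D + J: cost 9 + 2 = 11 ≤ 17, payoff 14 + 6 = 20.
A + D: cost 8 + 9 = 17 ≤ 17, payoff 16 + 14 = 30.
Best is A and D with total payoff 30.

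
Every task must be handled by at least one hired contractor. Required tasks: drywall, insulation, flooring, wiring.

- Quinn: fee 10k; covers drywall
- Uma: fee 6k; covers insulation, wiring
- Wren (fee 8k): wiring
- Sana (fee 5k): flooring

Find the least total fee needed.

21

This is a weighted set-cover instance.
Choose Quinn, Uma, and Sana: together they cover drywall, insulation, flooring, wiring — every task.
Total fee: 10 + 6 + 5 = 21.
No cover costs less than 21.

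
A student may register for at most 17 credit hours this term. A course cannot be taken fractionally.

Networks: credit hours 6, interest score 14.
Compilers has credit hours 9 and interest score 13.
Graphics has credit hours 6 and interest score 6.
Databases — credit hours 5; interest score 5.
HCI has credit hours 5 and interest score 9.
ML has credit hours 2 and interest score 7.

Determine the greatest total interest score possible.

34

This is an integer program with binary decision variables.
Allowing fractional choices, the relaxed optimum would be about 35.8, but courses are indivisible.
Networks + Compilers + ML: credit hours 6 + 9 + 2 = 17 ≤ 17, interest score 14 + 13 + 7 = 34.
Compilers + HCI + ML: credit hours 9 + 5 + 2 = 16 ≤ 17, interest score 13 + 9 + 7 = 29.
Networks + HCI + ML: credit hours 6 + 5 + 2 = 13 ≤ 17, interest score 14 + 9 + 7 = 30.
Best is Networks, Compilers, and ML with total interest score 34.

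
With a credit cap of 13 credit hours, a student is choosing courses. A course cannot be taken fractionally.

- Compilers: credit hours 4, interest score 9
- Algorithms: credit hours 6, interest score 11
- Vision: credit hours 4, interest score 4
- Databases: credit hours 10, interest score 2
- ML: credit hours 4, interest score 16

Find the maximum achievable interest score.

29

Take Compilers, Vision, and ML: credit hours 4 + 4 + 4 = 12 ≤ 13, interest score 9 + 4 + 16 = 29.
No other feasible combination does better.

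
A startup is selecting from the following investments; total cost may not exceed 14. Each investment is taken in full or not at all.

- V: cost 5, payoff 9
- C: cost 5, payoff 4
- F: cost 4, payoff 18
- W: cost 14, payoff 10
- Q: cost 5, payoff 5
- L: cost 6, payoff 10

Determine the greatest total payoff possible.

32

Treat it as a binary knapsack problem.
V + C + F: cost 5 + 5 + 4 = 14 ≤ 14, payoff 9 + 4 + 18 = 31.
V + F + Q: cost 5 + 4 + 5 = 14 ≤ 14, payoff 9 + 18 + 5 = 32.
Best is V, F, and Q with total payoff 32.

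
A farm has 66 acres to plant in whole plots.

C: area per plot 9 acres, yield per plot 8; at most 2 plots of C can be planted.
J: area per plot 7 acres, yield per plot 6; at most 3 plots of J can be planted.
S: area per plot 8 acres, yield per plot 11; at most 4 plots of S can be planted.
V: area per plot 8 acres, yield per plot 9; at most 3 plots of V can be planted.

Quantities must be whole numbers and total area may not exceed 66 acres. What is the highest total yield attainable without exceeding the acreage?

79

1×C, 4×S, and 3×V: area 65 ≤ 66, yield 1·8 + 4·11 + 3·9 = 79.
2×C, 4×S, and 2×V: area 66 ≤ 66, yield 2·8 + 4·11 + 2·9 = 78.
Best is 79.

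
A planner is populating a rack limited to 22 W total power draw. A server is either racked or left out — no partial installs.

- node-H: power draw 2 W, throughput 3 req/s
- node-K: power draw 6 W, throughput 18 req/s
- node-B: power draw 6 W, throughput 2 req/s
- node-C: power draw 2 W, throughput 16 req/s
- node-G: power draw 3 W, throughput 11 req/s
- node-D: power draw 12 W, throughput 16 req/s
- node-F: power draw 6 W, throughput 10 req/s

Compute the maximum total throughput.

This is a 0-1 knapsack instance.
Allowing fractional choices, the relaxed optimum would be about 62.0, but servers are indivisible.
node-K + node-C + node-G + node-F: power draw 6 + 2 + 3 + 6 = 17 ≤ 22, throughput 18 + 16 + 11 + 10 = 55.
node-H + node-K + node-C + node-G + node-F: power draw 2 + 6 + 2 + 3 + 6 = 19 ≤ 22, throughput 3 + 18 + 16 + 11 + 10 = 58.
Best is node-H, node-K, node-C, node-G, and node-F with total throughput 58.

58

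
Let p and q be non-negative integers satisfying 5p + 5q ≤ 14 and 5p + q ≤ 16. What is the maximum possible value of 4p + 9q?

Relaxing integrality, the LP optimum is 25.20 at (p,q) = (0, 2.8), which is not an integer point.
(p,q)=(0,2): 5·0+5·2=10≤14, 5·0+1·2=2≤16, objective 18.
(p,q)=(1,1): 5·1+5·1=10≤14, 5·1+1·1=6≤16, objective 13.
(p,q)=(0,1): 5·0+5·1=5≤14, 5·0+1·1=1≤16, objective 9.
The best lattice point is (0,2), giving 18.

18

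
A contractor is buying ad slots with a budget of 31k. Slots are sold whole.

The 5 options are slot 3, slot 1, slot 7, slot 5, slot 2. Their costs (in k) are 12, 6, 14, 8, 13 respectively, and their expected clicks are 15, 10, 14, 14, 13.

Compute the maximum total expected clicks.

Take slot 3, slot 1, and slot 5: cost 12 + 6 + 8 = 26 ≤ 31, expected clicks 15 + 10 + 14 = 39.
No other feasible combination does better.

39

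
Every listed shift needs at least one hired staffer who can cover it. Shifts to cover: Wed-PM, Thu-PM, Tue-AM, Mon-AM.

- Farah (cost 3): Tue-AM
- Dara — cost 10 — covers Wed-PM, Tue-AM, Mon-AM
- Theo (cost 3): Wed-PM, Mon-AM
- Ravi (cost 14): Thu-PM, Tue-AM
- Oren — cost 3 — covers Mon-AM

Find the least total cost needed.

The greedy cost-per-new-shift heuristic would pick Theo, Farah, and Ravi for 20, but a cheaper cover exists.
Choose Theo and Ravi: together they cover Wed-PM, Thu-PM, Tue-AM, Mon-AM — every shift.
Total cost: 3 + 14 = 17.
No cover costs less than 17.

17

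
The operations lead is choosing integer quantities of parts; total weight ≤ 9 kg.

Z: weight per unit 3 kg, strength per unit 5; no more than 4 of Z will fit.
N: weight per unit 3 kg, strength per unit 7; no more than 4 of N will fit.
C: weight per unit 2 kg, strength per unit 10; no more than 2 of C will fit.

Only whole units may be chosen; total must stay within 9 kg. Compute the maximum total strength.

C has the best ratio (10/2); taking only C gives at most 2×10 = 20 (stopped by the supply cap of 2).
Mixing does better — 1×N and 2×C: weight 7 ≤ 9, strength 1·7 + 2·10 = 27.

27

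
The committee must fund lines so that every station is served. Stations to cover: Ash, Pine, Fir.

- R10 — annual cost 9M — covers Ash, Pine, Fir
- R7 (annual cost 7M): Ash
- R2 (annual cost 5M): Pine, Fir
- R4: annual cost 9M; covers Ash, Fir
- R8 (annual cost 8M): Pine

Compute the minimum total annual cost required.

The greedy cost-per-new-station heuristic would pick R2 and R7 for 12, but a cheaper cover exists.
R10 alone covers Ash, Pine, Fir — every station.
Total annual cost: 9.
No cover costs less than 9.

9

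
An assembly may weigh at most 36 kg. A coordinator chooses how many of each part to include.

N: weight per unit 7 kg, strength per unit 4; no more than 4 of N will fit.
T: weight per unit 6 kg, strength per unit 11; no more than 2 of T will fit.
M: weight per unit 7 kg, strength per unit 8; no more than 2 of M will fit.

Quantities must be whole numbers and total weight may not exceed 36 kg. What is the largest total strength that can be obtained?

Take 1×N, 2×T, and 2×M: weight 33 ≤ 36, strength 1·4 + 2·11 + 2·8 = 42.
T has the best ratio (11/6) and is taken to its limit of 2; remaining capacity is filled optimally with the others.

42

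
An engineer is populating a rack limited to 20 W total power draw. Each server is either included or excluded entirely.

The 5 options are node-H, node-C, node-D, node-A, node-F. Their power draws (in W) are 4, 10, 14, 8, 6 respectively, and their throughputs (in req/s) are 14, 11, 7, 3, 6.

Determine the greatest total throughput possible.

31

Treat it as a binary knapsack problem.
node-H + node-C + node-F: power draw 4 + 10 + 6 = 20 ≤ 20, throughput 14 + 11 + 6 = 31.
node-H + node-C: power draw 4 + 10 = 14 ≤ 20, throughput 14 + 11 = 25.
Best is node-H, node-C, and node-F with total throughput 31.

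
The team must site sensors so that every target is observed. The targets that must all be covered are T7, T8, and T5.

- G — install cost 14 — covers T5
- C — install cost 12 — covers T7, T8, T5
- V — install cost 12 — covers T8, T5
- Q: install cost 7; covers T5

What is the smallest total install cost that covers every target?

12

C alone covers T7, T8, T5 — every target.
Total install cost: 12.
No cover costs less than 12.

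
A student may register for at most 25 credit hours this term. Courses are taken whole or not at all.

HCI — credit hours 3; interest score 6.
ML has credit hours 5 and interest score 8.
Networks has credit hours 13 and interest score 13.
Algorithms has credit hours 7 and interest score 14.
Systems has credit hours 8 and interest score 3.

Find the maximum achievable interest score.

Allowing fractional choices, the relaxed optimum would be about 38.0, but courses are indivisible.
ML + Networks + Algorithms: credit hours 5 + 13 + 7 = 25 ≤ 25, interest score 8 + 13 + 14 = 35.
HCI + Networks + Algorithms: credit hours 3 + 13 + 7 = 23 ≤ 25, interest score 6 + 13 + 14 = 33.
Best is ML, Networks, and Algorithms with total interest score 35.

35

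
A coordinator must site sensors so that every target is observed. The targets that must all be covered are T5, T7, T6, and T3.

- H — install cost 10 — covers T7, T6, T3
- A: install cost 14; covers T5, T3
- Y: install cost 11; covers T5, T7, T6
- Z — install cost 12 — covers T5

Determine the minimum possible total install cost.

Choose H and Y: together they cover T5, T7, T6, T3 — every target.
Total install cost: 10 + 11 = 21.
No cover costs less than 21.

21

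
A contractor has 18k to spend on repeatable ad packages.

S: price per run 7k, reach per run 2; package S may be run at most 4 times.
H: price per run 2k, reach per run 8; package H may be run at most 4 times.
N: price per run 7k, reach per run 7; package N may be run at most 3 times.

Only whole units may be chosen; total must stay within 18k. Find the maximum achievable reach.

H has the best ratio (8/2); taking only H gives at most 4×8 = 32 (stopped by the supply cap of 4).
Mixing does better — 4×H and 1×N: price 15 ≤ 18, reach 4·8 + 1·7 = 39.

39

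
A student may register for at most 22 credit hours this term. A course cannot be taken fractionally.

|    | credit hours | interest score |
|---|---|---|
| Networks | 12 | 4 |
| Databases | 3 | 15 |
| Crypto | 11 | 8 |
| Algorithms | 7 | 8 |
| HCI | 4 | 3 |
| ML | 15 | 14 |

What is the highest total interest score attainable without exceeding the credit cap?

32

Allowing fractional choices, the relaxed optimum would be about 34.2, but courses are indivisible.
Databases + Crypto + Algorithms: credit hours 3 + 11 + 7 = 21 ≤ 22, interest score 15 + 8 + 8 = 31.
Databases + HCI + ML: credit hours 3 + 4 + 15 = 22 ≤ 22, interest score 15 + 3 + 14 = 32.
Databases + ML: credit hours 3 + 15 = 18 ≤ 22, interest score 15 + 14 = 29.
Best is Databases, HCI, and ML with total interest score 32.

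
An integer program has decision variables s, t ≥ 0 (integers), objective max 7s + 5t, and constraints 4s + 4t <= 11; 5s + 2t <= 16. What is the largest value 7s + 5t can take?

(s,t)=(2,0) is feasible, giving 14.
(s,t)=(1,1) is feasible, giving 12.
(s,t)=(1,0) is feasible, giving 7.
The best lattice point is (2,0), giving 14.

14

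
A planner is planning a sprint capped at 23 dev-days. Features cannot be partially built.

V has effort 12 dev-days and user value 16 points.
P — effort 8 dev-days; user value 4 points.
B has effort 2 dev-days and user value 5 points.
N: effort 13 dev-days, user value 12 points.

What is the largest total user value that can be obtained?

25

Allowing fractional choices, the relaxed optimum would be about 29.3, but features are indivisible.
V + B: effort 12 + 2 = 14 ≤ 23, user value 16 + 5 = 21.
P + B + N: effort 8 + 2 + 13 = 23 ≤ 23, user value 4 + 5 + 12 = 21.
V + P + B: effort 12 + 8 + 2 = 22 ≤ 23, user value 16 + 4 + 5 = 25.
Best is V, P, and B with total user value 25.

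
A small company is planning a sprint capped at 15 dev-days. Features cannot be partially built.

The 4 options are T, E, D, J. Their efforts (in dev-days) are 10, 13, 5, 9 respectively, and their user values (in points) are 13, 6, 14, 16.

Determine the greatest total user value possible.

30

Allowing fractional choices, the relaxed optimum would be about 31.3, but features are indivisible.
D + J: effort 5 + 9 = 14 ≤ 15, user value 14 + 16 = 30.
T + D: effort 10 + 5 = 15 ≤ 15, user value 13 + 14 = 27.
Best is D and J with total user value 30.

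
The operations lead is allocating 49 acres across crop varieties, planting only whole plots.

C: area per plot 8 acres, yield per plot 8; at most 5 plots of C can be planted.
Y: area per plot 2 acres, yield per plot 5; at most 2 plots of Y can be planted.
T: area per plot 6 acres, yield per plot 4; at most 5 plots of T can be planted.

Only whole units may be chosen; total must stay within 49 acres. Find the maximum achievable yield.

This is a bounded integer knapsack.
5×C and 2×Y: area 44 ≤ 49, yield 5·8 + 2·5 = 50.
4×C, 2×Y, and 2×T: area 48 ≤ 49, yield 4·8 + 2·5 + 2·4 = 50.
Best is 50.

50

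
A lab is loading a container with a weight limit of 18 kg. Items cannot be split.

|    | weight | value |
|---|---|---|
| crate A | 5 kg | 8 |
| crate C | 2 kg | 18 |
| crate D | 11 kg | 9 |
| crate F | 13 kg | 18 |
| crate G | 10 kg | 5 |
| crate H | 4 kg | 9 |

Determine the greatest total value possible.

36

Allowing fractional choices, the relaxed optimum would be about 44.7, but items are indivisible.
crate A + crate C + crate H: weight 5 + 2 + 4 = 11 ≤ 18, value 8 + 18 + 9 = 35.
crate C + crate D + crate H: weight 2 + 11 + 4 = 17 ≤ 18, value 18 + 9 + 9 = 36.
crate C + crate F: weight 2 + 13 = 15 ≤ 18, value 18 + 18 = 36.
The maximum value is 36; one optimal choice is crate C and crate F.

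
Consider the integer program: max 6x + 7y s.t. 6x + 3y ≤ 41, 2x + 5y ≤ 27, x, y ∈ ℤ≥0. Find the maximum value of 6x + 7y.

51

Relaxing integrality, the LP optimum is 54.33 at (x,y) = (5.17, 3.33), which is not an integer point.
(x,y)=(5,3): 6·5+3·3=39≤41, 2·5+5·3=25≤27, objective 51.
(x,y)=(4,3): 6·4+3·3=33≤41, 2·4+5·3=23≤27, objective 45.
(x,y)=(5,2): 6·5+3·2=36≤41, 2·5+5·2=20≤27, objective 44.
(x,y)=(4,2): 6·4+3·2=30≤41, 2·4+5·2=18≤27, objective 38.
Maximum is 51 at (x,y)=(5,3).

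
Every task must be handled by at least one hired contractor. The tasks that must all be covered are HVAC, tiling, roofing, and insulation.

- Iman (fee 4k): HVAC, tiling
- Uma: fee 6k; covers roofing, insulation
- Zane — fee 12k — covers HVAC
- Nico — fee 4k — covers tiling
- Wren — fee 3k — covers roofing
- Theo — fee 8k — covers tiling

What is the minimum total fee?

Choose Iman and Uma: together they cover HVAC, tiling, roofing, insulation — every task.
Total fee: 4 + 6 = 10.
No cover costs less than 10.

10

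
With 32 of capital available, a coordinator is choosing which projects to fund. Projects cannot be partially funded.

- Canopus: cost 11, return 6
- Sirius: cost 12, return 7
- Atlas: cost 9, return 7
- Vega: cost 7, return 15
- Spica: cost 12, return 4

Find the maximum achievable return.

29

Allowing fractional choices, the relaxed optimum would be about 31.2, but projects are indivisible.
Canopus + Atlas + Vega: cost 11 + 9 + 7 = 27 ≤ 32, return 6 + 7 + 15 = 28.
Sirius + Atlas + Vega: cost 12 + 9 + 7 = 28 ≤ 32, return 7 + 7 + 15 = 29.
Best is Sirius, Atlas, and Vega with total return 29.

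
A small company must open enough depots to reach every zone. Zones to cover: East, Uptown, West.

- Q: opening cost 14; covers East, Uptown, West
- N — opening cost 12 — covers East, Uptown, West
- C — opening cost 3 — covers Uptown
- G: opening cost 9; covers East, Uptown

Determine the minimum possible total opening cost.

12

The greedy cost-per-new-zone heuristic would pick C and N for 15, but a cheaper cover exists.
N alone covers East, Uptown, West — every zone.
Total opening cost: 12.
No cover costs less than 12.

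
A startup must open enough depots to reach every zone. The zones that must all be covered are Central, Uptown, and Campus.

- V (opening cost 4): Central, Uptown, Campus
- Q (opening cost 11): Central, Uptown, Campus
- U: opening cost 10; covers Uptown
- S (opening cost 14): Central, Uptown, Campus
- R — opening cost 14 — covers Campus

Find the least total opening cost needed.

This is a weighted set-cover instance.
V alone covers Central, Uptown, Campus — every zone.
Total opening cost: 4.

4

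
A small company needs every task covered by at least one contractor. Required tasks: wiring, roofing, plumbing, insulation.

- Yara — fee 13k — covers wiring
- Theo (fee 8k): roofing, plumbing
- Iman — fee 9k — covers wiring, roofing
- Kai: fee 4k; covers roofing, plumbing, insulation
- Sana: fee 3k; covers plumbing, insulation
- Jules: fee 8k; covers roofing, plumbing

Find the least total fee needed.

The greedy cost-per-new-task heuristic would pick Kai and Iman for 13, but a cheaper cover exists.
Choose Iman and Sana: together they cover wiring, roofing, plumbing, insulation — every task.
Total fee: 9 + 3 = 12.
No cover costs less than 12.

12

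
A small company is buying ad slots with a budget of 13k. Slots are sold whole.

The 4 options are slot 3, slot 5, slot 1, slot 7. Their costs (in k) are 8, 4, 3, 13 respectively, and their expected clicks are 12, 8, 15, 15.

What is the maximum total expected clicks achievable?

Allowing fractional choices, the relaxed optimum would be about 32.0, but ad slots are indivisible.
slot 3 + slot 1: cost 8 + 3 = 11 ≤ 13, expected clicks 12 + 15 = 27.
slot 3 + slot 5: cost 8 + 4 = 12 ≤ 13, expected clicks 12 + 8 = 20.
slot 5 + slot 1: cost 4 + 3 = 7 ≤ 13, expected clicks 8 + 15 = 23.
Best is slot 3 and slot 1 with total expected clicks 27.

27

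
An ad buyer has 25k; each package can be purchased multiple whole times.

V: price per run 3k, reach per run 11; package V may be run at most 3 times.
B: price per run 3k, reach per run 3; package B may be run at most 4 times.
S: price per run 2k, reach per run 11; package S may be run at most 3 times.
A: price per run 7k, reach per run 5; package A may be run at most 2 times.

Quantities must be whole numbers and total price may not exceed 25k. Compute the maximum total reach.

3×V, 3×B, and 3×S: price 24 ≤ 25, reach 3·11 + 3·3 + 3·11 = 75.
3×V, 1×B, 3×S, and 1×A: price 25 ≤ 25, reach 3·11 + 1·3 + 3·11 + 1·5 = 74.
Best is 75.

75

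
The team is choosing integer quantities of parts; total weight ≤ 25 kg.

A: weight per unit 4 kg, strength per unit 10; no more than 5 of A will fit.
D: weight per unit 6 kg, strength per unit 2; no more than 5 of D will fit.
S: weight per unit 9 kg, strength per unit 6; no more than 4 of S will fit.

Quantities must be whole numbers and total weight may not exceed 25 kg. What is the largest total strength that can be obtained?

50

This is a bounded integer knapsack.
A has the best ratio (10/4); taking only A gives at most 5×10 = 50 (stopped by the supply cap of 5).
Optimal: 5×A: weight 20 ≤ 25, strength 5·10 = 50.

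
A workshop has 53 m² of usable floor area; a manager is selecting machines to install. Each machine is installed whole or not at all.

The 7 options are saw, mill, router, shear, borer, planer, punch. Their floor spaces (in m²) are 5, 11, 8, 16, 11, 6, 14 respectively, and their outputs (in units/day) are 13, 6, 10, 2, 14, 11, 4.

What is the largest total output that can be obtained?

saw + mill + router + borer + planer: floor space 5 + 11 + 8 + 11 + 6 = 41 ≤ 53, output 13 + 6 + 10 + 14 + 11 = 54.
saw + router + borer + planer + punch: floor space 5 + 8 + 11 + 6 + 14 = 44 ≤ 53, output 13 + 10 + 14 + 11 + 4 = 52.
Best is saw, mill, router, borer, and planer with total output 54.

54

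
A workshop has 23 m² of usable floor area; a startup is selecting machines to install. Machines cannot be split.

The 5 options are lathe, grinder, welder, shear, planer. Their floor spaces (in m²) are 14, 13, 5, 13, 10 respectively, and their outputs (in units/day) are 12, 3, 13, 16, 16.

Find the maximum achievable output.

Take shear and planer: floor space 13 + 10 = 23 ≤ 23, output 16 + 16 = 32.
No other feasible combination does better.

32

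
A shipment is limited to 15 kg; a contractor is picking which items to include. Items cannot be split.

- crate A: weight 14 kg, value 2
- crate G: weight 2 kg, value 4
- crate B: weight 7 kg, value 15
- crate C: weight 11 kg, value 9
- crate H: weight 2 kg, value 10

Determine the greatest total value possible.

29

This is an integer program with binary decision variables.
Take crate G, crate B, and crate H: weight 2 + 7 + 2 = 11 ≤ 15, value 4 + 15 + 10 = 29.
No other feasible combination does better.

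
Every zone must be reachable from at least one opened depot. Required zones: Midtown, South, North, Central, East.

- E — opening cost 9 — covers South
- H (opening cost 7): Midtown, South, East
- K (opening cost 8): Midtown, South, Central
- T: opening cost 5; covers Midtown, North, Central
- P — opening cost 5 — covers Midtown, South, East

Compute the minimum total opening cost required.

10

Choose T and P: together they cover Midtown, South, North, Central, East — every zone.
Total opening cost: 5 + 5 = 10.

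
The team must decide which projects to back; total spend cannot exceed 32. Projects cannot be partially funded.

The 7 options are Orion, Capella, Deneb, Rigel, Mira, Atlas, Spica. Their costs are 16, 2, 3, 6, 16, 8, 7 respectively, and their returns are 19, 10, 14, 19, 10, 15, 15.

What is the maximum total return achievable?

73

Deneb + Rigel + Atlas + Spica: cost 3 + 6 + 8 + 7 = 24 ≤ 32, return 14 + 19 + 15 + 15 = 63.
Orion + Deneb + Rigel + Spica: cost 16 + 3 + 6 + 7 = 32 ≤ 32, return 19 + 14 + 19 + 15 = 67.
Capella + Deneb + Rigel + Atlas + Spica: cost 2 + 3 + 6 + 8 + 7 = 26 ≤ 32, return 10 + 14 + 19 + 15 + 15 = 73.
Best is Capella, Deneb, Rigel, Atlas, and Spica with total return 73.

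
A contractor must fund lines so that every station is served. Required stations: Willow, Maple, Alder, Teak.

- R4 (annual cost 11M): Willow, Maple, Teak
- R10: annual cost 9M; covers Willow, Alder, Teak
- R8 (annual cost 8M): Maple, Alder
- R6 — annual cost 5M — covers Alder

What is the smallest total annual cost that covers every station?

16

This is an integer covering problem.
Choose R4 and R6: together they cover Willow, Maple, Alder, Teak — every station.
Total annual cost: 11 + 5 = 16.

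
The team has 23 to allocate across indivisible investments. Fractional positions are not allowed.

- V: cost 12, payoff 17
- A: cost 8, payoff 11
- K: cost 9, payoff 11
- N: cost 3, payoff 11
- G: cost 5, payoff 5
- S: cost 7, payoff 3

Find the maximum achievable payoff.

V + N + G: cost 12 + 3 + 5 = 20 ≤ 23, payoff 17 + 11 + 5 = 33.
V + A + N: cost 12 + 8 + 3 = 23 ≤ 23, payoff 17 + 11 + 11 = 39.
A + K + N: cost 8 + 9 + 3 = 20 ≤ 23, payoff 11 + 11 + 11 = 33.
Best is V, A, and N with total payoff 39.

39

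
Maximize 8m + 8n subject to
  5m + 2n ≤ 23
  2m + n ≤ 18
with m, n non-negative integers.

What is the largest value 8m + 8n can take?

88

(m,n)=(0,11): 5·0+2·11=22≤23, 2·0+1·11=11≤18, objective 88.
(m,n)=(0,10): 5·0+2·10=20≤23, 2·0+1·10=10≤18, objective 80.
The best lattice point is (0,11), giving 88.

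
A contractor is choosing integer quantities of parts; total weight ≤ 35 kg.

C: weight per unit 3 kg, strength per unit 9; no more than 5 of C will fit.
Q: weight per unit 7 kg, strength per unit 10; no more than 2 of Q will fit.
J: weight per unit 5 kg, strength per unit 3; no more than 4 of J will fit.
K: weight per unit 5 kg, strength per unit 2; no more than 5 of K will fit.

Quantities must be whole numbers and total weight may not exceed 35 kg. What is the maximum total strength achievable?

This is a bounded integer knapsack.
C has the best ratio (9/3); taking only C gives at most 5×9 = 45 (stopped by the supply cap of 5).
Mixing does better — 5×C, 2×Q, and 1×J: weight 34 ≤ 35, strength 5·9 + 2·10 + 1·3 = 68.

68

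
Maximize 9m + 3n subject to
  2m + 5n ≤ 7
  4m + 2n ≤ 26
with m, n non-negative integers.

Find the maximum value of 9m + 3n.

27

The continuous relaxation peaks at (3.5, 0) with value 31.50; rounding to a feasible lattice point costs some objective.
(m,n)=(3,0): 2·3+5·0=6≤7, 4·3+2·0=12≤26, objective 27.
(m,n)=(2,0): 2·2+5·0=4≤7, 4·2+2·0=8≤26, objective 18.
Maximum is 27 at (m,n)=(3,0).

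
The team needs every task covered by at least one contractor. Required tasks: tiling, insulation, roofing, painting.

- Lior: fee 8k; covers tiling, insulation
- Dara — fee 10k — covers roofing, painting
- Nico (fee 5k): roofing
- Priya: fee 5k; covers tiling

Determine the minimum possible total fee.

Choose Lior and Dara: together they cover tiling, insulation, roofing, painting — every task.
Total fee: 8 + 10 = 18.
No cover costs less than 18.

18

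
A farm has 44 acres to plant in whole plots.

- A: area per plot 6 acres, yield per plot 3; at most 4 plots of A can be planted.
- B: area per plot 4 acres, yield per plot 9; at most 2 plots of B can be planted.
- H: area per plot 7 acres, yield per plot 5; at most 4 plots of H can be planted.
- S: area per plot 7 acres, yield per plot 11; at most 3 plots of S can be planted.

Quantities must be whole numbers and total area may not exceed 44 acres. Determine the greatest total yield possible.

61

B has the best ratio (9/4); taking only B gives at most 2×9 = 18 (stopped by the supply cap of 2).
Mixing does better — 2×B, 2×H, and 3×S: area 43 ≤ 44, yield 2·9 + 2·5 + 3·11 = 61.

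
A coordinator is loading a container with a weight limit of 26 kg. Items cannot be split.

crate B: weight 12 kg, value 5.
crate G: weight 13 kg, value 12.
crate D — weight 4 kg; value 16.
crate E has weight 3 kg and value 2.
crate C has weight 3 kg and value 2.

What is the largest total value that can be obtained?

32

Allowing fractional choices, the relaxed optimum would be about 33.2, but items are indivisible.
crate G + crate D + crate E + crate C: weight 13 + 4 + 3 + 3 = 23 ≤ 26, value 12 + 16 + 2 + 2 = 32.
crate G + crate D + crate E: weight 13 + 4 + 3 = 20 ≤ 26, value 12 + 16 + 2 = 30.
crate G + crate D + crate C: weight 13 + 4 + 3 = 20 ≤ 26, value 12 + 16 + 2 = 30.
Best is crate G, crate D, crate E, and crate C with total value 32.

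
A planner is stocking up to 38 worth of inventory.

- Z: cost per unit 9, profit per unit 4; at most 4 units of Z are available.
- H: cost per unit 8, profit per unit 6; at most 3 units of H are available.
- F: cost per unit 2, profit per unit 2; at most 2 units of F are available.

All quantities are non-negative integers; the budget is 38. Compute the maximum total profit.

1×Z, 3×H, and 2×F: cost 37 ≤ 38, profit 1·4 + 3·6 + 2·2 = 26.
1×Z, 3×H, and 1×F: cost 35 ≤ 38, profit 1·4 + 3·6 + 1·2 = 24.
Best is 26.

26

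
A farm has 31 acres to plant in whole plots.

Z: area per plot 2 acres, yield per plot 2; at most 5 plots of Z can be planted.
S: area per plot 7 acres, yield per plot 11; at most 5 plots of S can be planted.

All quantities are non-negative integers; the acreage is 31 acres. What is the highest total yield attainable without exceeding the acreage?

46

Take 1×Z and 4×S: area 30 ≤ 31, yield 1·2 + 4·11 = 46.
No other integer combination yields more.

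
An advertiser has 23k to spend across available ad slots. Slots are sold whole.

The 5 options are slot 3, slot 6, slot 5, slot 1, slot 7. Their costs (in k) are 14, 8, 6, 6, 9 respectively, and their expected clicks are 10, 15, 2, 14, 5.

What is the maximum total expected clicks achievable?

slot 6 + slot 1 + slot 7: cost 8 + 6 + 9 = 23 ≤ 23, expected clicks 15 + 14 + 5 = 34.
slot 6 + slot 1: cost 8 + 6 = 14 ≤ 23, expected clicks 15 + 14 = 29.
slot 6 + slot 5 + slot 1: cost 8 + 6 + 6 = 20 ≤ 23, expected clicks 15 + 2 + 14 = 31.
Best is slot 6, slot 1, and slot 7 with total expected clicks 34.

34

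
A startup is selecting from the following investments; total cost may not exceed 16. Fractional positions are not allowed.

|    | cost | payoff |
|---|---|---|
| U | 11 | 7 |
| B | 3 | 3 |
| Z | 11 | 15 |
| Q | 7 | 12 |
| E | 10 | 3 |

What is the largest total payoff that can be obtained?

18

Take B and Z: cost 3 + 11 = 14 ≤ 16, payoff 3 + 15 = 18.
No other feasible combination does better.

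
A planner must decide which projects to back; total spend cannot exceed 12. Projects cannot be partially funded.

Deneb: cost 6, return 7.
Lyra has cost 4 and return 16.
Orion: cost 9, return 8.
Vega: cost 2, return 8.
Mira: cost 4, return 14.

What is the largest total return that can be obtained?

This is a 0-1 knapsack instance.
Allowing fractional choices, the relaxed optimum would be about 40.3, but projects are indivisible.
Lyra + Vega + Mira: cost 4 + 2 + 4 = 10 ≤ 12, return 16 + 8 + 14 = 38.
Deneb + Lyra + Vega: cost 6 + 4 + 2 = 12 ≤ 12, return 7 + 16 + 8 = 31.
Best is Lyra, Vega, and Mira with total return 38.

38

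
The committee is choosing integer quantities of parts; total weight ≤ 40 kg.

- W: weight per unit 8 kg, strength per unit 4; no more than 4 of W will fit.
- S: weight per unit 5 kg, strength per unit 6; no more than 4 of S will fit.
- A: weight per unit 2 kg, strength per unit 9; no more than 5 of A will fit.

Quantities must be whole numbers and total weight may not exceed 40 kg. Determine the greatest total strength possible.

73

This is a bounded integer knapsack.
A has the best ratio (9/2); taking only A gives at most 5×9 = 45 (stopped by the supply cap of 5).
Mixing does better — 1×W, 4×S, and 5×A: weight 38 ≤ 40, strength 1·4 + 4·6 + 5·9 = 73.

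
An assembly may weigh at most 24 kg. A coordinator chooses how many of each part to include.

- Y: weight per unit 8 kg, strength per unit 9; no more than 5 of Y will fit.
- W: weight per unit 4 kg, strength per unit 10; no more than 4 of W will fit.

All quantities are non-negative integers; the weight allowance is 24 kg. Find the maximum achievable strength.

49

4×W: weight 16 ≤ 24, strength 4·10 = 40.
1×Y and 4×W: weight 24 ≤ 24, strength 1·9 + 4·10 = 49.
Best is 49.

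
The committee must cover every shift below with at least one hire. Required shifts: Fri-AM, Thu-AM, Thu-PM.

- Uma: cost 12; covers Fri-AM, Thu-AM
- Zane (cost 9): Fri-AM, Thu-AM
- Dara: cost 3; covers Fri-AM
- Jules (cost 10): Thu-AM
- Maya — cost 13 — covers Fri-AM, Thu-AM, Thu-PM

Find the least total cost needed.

The greedy cost-per-new-shift heuristic would pick Dara and Maya for 16, but a cheaper cover exists.
Maya alone covers Fri-AM, Thu-AM, Thu-PM — every shift.
Total cost: 13.
No cover costs less than 13.

13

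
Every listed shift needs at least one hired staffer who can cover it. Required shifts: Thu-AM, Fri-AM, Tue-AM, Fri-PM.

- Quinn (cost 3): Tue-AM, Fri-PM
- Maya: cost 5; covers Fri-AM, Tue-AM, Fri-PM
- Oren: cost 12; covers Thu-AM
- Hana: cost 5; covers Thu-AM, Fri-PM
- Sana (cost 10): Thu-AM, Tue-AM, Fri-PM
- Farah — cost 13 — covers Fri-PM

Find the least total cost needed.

10

This is an integer covering problem.
The greedy cost-per-new-shift heuristic would pick Quinn, Maya, and Hana for 13, but a cheaper cover exists.
Choose Maya and Hana: together they cover Thu-AM, Fri-AM, Tue-AM, Fri-PM — every shift.
Total cost: 5 + 5 = 10.
No cover costs less than 10.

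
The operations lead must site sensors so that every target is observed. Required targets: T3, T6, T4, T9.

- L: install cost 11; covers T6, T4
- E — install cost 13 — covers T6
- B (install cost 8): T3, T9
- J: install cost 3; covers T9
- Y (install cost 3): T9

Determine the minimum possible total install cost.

This is an integer covering problem.
The greedy cost-per-new-target heuristic would pick J, L, and B for 22, but a cheaper cover exists.
Choose L and B: together they cover T3, T6, T4, T9 — every target.
Total install cost: 11 + 8 = 19.
No cover costs less than 19.

19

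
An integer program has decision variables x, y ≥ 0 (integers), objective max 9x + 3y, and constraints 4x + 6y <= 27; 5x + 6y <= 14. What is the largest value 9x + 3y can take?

18

The continuous relaxation peaks at (2.8, 0) with value 25.20; rounding to a feasible lattice point costs some objective.
(x,y)=(2,0): 4·2+6·0=8≤27, 5·2+6·0=10≤14, objective 18.
(x,y)=(1,1): 4·1+6·1=10≤27, 5·1+6·1=11≤14, objective 12.
(x,y)=(1,0): 4·1+6·0=4≤27, 5·1+6·0=5≤14, objective 9.
The best lattice point is (2,0), giving 18.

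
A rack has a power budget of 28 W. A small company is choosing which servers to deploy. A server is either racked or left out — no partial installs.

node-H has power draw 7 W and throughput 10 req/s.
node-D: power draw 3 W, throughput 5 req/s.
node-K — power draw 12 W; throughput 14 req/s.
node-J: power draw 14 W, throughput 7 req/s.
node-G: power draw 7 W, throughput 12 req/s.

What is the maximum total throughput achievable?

36

Allowing fractional choices, the relaxed optimum would be about 39.8, but servers are indivisible.
node-H + node-K + node-G: power draw 7 + 12 + 7 = 26 ≤ 28, throughput 10 + 14 + 12 = 36.
node-D + node-K + node-G: power draw 3 + 12 + 7 = 22 ≤ 28, throughput 5 + 14 + 12 = 31.
Best is node-H, node-K, and node-G with total throughput 36.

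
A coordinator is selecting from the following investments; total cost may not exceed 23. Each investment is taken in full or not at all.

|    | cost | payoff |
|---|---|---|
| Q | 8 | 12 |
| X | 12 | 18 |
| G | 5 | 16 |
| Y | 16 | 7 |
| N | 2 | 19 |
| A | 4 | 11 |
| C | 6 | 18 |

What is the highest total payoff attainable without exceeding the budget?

65

Allowing fractional choices, the relaxed optimum would be about 73.0, but investments are indivisible.
G + N + A + C: cost 5 + 2 + 4 + 6 = 17 ≤ 23, payoff 16 + 19 + 11 + 18 = 64.
Q + G + N + C: cost 8 + 5 + 2 + 6 = 21 ≤ 23, payoff 12 + 16 + 19 + 18 = 65.
Best is Q, G, N, and C with total payoff 65.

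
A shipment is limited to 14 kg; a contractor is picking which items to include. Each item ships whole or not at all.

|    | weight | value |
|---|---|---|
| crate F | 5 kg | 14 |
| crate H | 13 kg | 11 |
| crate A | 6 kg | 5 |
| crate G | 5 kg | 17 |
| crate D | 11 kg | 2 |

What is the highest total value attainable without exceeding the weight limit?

Allowing fractional choices, the relaxed optimum would be about 34.4, but items are indivisible.
crate A + crate G: weight 6 + 5 = 11 ≤ 14, value 5 + 17 = 22.
crate F + crate A: weight 5 + 6 = 11 ≤ 14, value 14 + 5 = 19.
crate F + crate G: weight 5 + 5 = 10 ≤ 14, value 14 + 17 = 31.
Best is crate F and crate G with total value 31.

31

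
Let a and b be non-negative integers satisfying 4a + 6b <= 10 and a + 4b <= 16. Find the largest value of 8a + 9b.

(a,b)=(1,1) is feasible, giving 17.
(a,b)=(2,0) is feasible, giving 16.
The best lattice point is (1,1), giving 17.

17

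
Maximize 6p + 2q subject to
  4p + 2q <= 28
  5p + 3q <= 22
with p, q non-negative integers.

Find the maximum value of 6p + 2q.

24

Relaxing integrality, the LP optimum is 26.40 at (p,q) = (4.4, 0), which is not an integer point.
(p,q)=(4,0): 4·4+2·0=16≤28, 5·4+3·0=20≤22, objective 24.
(p,q)=(3,1): 4·3+2·1=14≤28, 5·3+3·1=18≤22, objective 20.
(p,q)=(3,0): 4·3+2·0=12≤28, 5·3+3·0=15≤22, objective 18.
Maximum is 24 at (p,q)=(4,0).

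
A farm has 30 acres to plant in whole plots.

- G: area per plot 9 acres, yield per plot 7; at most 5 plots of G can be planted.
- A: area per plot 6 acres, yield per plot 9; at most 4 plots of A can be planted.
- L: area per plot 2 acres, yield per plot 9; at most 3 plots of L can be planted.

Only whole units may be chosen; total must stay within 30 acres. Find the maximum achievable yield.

63

This is a bounded integer knapsack.
Take 4×A and 3×L: area 30 ≤ 30, yield 4·9 + 3·9 = 63.
L has the best ratio (9/2) and is taken to its limit of 3; remaining capacity is filled optimally with the others.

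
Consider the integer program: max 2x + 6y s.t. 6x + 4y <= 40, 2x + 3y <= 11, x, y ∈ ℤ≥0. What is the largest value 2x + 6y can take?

20

(x,y)=(1,3): 6·1+4·3=18≤40, 2·1+3·3=11≤11, objective 20.
(x,y)=(0,3): 6·0+4·3=12≤40, 2·0+3·3=9≤11, objective 18.
(x,y)=(2,2): 6·2+4·2=20≤40, 2·2+3·2=10≤11, objective 16.
The best lattice point is (1,3), giving 20.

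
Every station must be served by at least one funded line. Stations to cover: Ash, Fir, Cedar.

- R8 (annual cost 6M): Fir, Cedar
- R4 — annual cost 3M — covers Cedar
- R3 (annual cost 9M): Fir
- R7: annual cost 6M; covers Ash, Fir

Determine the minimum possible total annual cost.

9

Choose R4 and R7: together they cover Ash, Fir, Cedar — every station.
Total annual cost: 3 + 6 = 9.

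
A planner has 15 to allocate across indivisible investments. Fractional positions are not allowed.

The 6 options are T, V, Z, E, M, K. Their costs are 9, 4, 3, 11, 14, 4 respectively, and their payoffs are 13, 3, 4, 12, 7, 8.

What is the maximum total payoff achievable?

21

Allowing fractional choices, the relaxed optimum would be about 23.7, but investments are indivisible.
T + K: cost 9 + 4 = 13 ≤ 15, payoff 13 + 8 = 21.
E + K: cost 11 + 4 = 15 ≤ 15, payoff 12 + 8 = 20.
Best is T and K with total payoff 21.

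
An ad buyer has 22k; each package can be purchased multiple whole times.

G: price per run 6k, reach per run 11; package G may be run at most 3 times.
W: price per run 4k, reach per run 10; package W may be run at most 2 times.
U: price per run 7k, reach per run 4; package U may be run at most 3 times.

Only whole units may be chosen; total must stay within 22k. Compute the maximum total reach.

3×G and 1×W: price 22 ≤ 22, reach 3·11 + 1·10 = 43.
2×G and 2×W: price 20 ≤ 22, reach 2·11 + 2·10 = 42.
Best is 43.

43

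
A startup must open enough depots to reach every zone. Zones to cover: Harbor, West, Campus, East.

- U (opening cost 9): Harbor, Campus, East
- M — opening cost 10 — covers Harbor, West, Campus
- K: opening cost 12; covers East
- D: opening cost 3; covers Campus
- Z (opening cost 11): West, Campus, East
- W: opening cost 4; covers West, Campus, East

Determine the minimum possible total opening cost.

13

Choose U and W: together they cover Harbor, West, Campus, East — every zone.
Total opening cost: 9 + 4 = 13.
No cover costs less than 13.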